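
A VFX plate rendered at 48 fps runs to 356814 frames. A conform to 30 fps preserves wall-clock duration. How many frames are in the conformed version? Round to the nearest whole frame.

Frames at target rate = 356814 × (30) / (48) = 892035/4 ≈ 223008.750.
Nearest whole frame: 223009.

223009 frames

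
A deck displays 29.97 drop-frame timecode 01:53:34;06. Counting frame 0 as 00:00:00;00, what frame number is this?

204222

As if non-drop at 30 labels/s: (1 × 3600 + 53 × 60 + 34) × 30 + 6 = 204426.
Minute boundaries passed: 113; those not divisible by 10: 113 − 11 = 102; dropped labels = 2 × 102 = 204.
Actual frame index = 204426 − 204 = 204222.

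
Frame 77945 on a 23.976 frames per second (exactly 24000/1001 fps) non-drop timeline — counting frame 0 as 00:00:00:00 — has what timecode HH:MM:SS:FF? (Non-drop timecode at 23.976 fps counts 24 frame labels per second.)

77945 ÷ 24 = 3247 full seconds, remainder 17 frames.
3247 s = 0 h 54 min 7 s.
Timecode: 00:54:07:17.

00:54:07:17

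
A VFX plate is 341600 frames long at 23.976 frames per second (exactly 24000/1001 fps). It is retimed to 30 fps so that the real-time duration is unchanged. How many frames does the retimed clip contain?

427427 frames

Target frames = source frames × (target rate / source rate) = 341600 × (30)/(24000/1001) = 341600 × 1001/800 = 427427.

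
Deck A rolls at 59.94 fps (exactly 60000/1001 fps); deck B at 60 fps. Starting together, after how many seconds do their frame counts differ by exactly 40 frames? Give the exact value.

2002/3 seconds

The gap grows by |60 − 60000/1001| = 60/1001 frames per second.
Time for a 40-frame gap: 40 ÷ (60/1001) = 2002/3 s.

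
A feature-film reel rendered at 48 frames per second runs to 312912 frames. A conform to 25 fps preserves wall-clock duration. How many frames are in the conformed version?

162975 frames

Target frames = source frames × (target rate / source rate) = 312912 × (25)/(48) = 312912 × 25/48 = 162975.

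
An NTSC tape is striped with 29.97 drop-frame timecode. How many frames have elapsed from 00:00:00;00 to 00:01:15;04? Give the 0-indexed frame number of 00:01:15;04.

As if non-drop at 30 labels/s: (0 × 3600 + 1 × 60 + 15) × 30 + 4 = 2254.
Minute boundaries passed: 1; those not divisible by 10: 1 − 0 = 1; dropped labels = 2 × 1 = 2.
Actual frame index = 2254 − 2 = 2252.

2252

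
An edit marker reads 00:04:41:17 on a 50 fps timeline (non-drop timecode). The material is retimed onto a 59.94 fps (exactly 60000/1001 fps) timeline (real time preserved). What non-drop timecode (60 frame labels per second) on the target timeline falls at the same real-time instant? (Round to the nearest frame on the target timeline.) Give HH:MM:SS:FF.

Source frame index: (0×3600 + 4×60 + 41) × 50 + 17 = 14067.
Real time: 14067 / (50) = 14067/50 s.
Target frame: (14067/50) × (60000/1001) = 16880400/1001 ≈ 16863.536 → 16864.
At 60 labels/s: frame 16864 → 00:04:41:04.

00:04:41:04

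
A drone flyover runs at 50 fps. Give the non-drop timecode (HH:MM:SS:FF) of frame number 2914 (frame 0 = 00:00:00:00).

00:00:58:14

2914 ÷ 50 = 58 full seconds, remainder 14 frames.
58 s = 0 h 0 min 58 s.
Timecode: 00:00:58:14.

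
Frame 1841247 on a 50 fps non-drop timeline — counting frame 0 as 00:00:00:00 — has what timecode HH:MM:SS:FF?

10:13:44:47

1841247 ÷ 50 = 36824 full seconds, remainder 47 frames.
36824 s = 10 h 13 min 44 s.
Timecode: 10:13:44:47.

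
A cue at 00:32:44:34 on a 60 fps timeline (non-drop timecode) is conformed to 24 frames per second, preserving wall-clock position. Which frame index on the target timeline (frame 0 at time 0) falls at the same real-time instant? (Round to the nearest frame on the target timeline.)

frame 47150

Source frame index: (0×3600 + 32×60 + 44) × 60 + 34 = 117874.
Real time: 117874 / (60) = 58937/30 s.
Target frame: (58937/30) × (24) = 235748/5 ≈ 47149.600 → 47150.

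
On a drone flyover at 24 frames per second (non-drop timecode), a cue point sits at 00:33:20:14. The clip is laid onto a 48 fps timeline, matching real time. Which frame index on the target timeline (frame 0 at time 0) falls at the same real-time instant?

Source frame index: (0×3600 + 33×60 + 20) × 24 + 14 = 48014.
Real time: 48014 / (24) = 24007/12 s.
Target frame: (24007/12) × (48) = 96028.

frame 96028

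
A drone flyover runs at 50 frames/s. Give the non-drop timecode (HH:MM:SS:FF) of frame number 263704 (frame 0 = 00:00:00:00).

01:27:54:04

263704 ÷ 50 = 5274 full seconds, remainder 4 frames.
5274 s = 1 h 27 min 54 s.
Timecode: 01:27:54:04.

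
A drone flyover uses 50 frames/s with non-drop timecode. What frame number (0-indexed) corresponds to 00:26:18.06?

Total seconds to the label: (0 × 3600 + 26 × 60 + 18) = 1578.
Frame index = 1578 × 50 + 6 = 78906.

frame 78906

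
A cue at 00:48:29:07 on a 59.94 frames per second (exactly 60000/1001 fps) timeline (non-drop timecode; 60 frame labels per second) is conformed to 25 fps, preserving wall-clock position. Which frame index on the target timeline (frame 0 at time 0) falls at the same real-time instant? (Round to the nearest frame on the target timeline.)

Source frame index: (0×3600 + 48×60 + 29) × 60 + 7 = 174547.
Real time: 174547 / (60000/1001) = 174721547/60000 s.
Target frame: (174721547/60000) × (25) = 174721547/2400 ≈ 72800.645 → 72801.

frame 72801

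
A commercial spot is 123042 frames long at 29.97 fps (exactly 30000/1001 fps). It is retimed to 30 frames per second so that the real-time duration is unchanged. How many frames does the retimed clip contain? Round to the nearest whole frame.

Frames at target rate = 123042 × (30) / (30000/1001) = 61582521/500 ≈ 123165.042.
Nearest whole frame: 123165.

123165 frames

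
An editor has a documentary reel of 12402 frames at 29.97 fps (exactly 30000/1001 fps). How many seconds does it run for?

Running time = 12402 / (30000/1001) = 413.8134 s.

413.8134 seconds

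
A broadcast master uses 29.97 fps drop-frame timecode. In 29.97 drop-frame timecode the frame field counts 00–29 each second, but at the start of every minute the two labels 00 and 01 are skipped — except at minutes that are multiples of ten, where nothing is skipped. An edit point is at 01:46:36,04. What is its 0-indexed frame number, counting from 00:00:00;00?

Complete 10-minute blocks: 10, each 17982 frames → 179820.
Remaining 6 whole minutes in the current block: 1800 + 5 × 1798 = 10790 frames.
Within the current minute: 36 × 30 + 4 − 2 = 1082 (labels ;00/;01 skipped at this minute). Total = 179820 + 10790 + 1082 = 191692.

191692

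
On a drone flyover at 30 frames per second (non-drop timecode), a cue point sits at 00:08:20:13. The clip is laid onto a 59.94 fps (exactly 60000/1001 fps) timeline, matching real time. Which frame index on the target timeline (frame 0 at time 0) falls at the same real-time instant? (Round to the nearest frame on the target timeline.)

frame 29996

Source frame index: (0×3600 + 8×60 + 20) × 30 + 13 = 15013.
Real time: 15013 / (30) = 15013/30 s.
Target frame: (15013/30) × (60000/1001) = 30026000/1001 ≈ 29996.004 → 29996.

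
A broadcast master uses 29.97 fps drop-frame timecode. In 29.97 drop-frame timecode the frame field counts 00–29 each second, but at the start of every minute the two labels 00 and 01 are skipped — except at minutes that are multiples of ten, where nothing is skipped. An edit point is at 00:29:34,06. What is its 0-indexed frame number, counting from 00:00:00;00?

Complete 10-minute blocks: 2, each 17982 frames → 35964.
Remaining 9 whole minutes in the current block: 1800 + 8 × 1798 = 16184 frames.
Within the current minute: 34 × 30 + 6 − 2 = 1024 (labels ;00/;01 skipped at this minute). Total = 35964 + 16184 + 1024 = 53172.

53172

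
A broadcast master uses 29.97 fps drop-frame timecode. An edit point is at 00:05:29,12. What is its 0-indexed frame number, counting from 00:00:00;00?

9872

As if non-drop at 30 labels/s: (0 × 3600 + 5 × 60 + 29) × 30 + 12 = 9882.
Minute boundaries passed: 5; those not divisible by 10: 5 − 0 = 5; dropped labels = 2 × 5 = 10.
Actual frame index = 9882 − 10 = 9872.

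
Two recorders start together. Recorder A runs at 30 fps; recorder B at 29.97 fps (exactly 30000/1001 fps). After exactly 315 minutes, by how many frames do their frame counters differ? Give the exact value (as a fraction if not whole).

315 min = 18900 s.
A emits 30 × 18900 = 567000 frames; B emits 30000/1001 × 18900 = 81000000/143.
Difference = 81000/143 frames (≈ 566.4336); B is behind A.

81000/143 frames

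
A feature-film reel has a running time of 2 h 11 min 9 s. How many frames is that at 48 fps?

377712 frames

2 h 11 min 9 s = 7869 s.
Frames = 7869 × 48 = 377712.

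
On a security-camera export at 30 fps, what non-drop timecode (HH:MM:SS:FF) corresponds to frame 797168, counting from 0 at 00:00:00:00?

07:22:52:08

797168 ÷ 30 = 26572 full seconds, remainder 8 frames.
26572 s = 7 h 22 min 52 s.
Timecode: 07:22:52:08.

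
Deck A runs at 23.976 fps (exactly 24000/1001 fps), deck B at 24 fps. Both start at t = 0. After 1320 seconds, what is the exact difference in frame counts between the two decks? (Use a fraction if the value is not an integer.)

2880/91 frames

A emits 24000/1001 × 1320 = 2880000/91 frames; B emits 24 × 1320 = 31680.
Difference = 2880/91 frames (≈ 31.6484); B is ahead of A.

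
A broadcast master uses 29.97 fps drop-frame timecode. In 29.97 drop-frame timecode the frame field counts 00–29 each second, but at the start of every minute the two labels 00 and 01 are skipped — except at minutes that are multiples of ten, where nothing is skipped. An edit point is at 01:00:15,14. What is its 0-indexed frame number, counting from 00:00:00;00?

108356

Complete 10-minute blocks: 6, each 17982 frames → 107892.
Remaining 0 whole minutes in the current block: 0 frames.
Within the current minute: 15 × 30 + 14 = 464. Total = 107892 + 0 + 464 = 108356.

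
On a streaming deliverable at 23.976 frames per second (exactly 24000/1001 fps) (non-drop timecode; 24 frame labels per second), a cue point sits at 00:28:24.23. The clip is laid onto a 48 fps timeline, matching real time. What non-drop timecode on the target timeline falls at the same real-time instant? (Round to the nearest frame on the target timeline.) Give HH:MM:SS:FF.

00:28:26:32

Source frame index: (0×3600 + 28×60 + 24) × 24 + 23 = 40919.
Real time: 40919 / (24000/1001) = 40959919/24000 s.
Target frame: (40959919/24000) × (48) = 40959919/500 ≈ 81919.838 → 81920.
At 48 labels/s: frame 81920 → 00:28:26:32.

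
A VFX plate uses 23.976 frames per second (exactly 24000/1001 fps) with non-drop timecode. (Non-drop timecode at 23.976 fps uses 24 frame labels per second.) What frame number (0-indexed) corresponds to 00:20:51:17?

Total seconds to the label: (0 × 3600 + 20 × 60 + 51) = 1251.
Frame index = 1251 × 24 + 17 = 30041.

30041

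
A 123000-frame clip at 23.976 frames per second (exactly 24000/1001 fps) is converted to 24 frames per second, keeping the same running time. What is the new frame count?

Target frames = source frames × (target rate / source rate) = 123000 × (24)/(24000/1001) = 123000 × 1001/1000 = 123123.

123123 frames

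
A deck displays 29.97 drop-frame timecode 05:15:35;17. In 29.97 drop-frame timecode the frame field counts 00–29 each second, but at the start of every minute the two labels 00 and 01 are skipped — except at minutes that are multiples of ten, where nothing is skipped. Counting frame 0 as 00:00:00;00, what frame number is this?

567499

As if non-drop at 30 labels/s: (5 × 3600 + 15 × 60 + 35) × 30 + 17 = 568067.
Minute boundaries passed: 315; those not divisible by 10: 315 − 31 = 284; dropped labels = 2 × 284 = 568.
Actual frame index = 568067 − 568 = 567499.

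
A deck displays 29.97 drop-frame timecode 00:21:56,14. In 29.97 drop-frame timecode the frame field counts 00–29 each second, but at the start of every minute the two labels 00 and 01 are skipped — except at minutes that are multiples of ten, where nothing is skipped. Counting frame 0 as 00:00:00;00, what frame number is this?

Complete 10-minute blocks: 2, each 17982 frames → 35964.
Remaining 1 whole minute in the current block: 1800 + 0 × 1798 = 1800 frames.
Within the current minute: 56 × 30 + 14 − 2 = 1692 (labels ;00/;01 skipped at this minute). Total = 35964 + 1800 + 1692 = 39456.

39456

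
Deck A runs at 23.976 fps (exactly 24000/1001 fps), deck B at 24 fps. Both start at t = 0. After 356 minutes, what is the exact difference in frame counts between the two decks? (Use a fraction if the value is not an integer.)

356 min = 21360 s.
A emits 24000/1001 × 21360 = 512640000/1001 frames; B emits 24 × 21360 = 512640.
Difference = 512640/1001 frames (≈ 512.1279); B is ahead of A.

512640/1001 frames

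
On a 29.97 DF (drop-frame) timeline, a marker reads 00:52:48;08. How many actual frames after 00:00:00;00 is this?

94954

Complete 10-minute blocks: 5, each 17982 frames → 89910.
Remaining 2 whole minutes in the current block: 1800 + 1 × 1798 = 3598 frames.
Within the current minute: 48 × 30 + 8 − 2 = 1446 (labels ;00/;01 skipped at this minute). Total = 89910 + 3598 + 1446 = 94954.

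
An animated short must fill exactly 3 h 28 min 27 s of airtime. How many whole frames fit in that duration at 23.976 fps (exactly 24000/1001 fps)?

299868 frames

3 h 28 min 27 s = 12507 s.
Frames = 12507 × 24000/1001 = 27288000/91 ≈ 299868.1319.
Complete frames: 299868.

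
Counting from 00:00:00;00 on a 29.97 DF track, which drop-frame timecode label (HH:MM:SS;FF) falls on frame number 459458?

Ten DF minutes hold 17982 frames, so frame 459458 lies in block 25 (frames 449550–467531) with 9908 frames into that block.
The block's first minute is 1800 frames and the rest 1798 each; 9908 frames reaches minute 5, so 25 × 18 + 5 × 2 = 460 labels have been skipped so far.
Adding those back, label number 459458 + 460 = 459918 at 30 labels/s is 15330 s + 18 f = 4 h 15 min 30 s frame 18, i.e. 04:15:30;18.

04:15:30;18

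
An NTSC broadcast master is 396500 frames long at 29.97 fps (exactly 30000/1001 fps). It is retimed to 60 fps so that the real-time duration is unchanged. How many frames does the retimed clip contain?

Target frames = source frames × (target rate / source rate) = 396500 × (60)/(30000/1001) = 396500 × 1001/500 = 793793.

793793 frames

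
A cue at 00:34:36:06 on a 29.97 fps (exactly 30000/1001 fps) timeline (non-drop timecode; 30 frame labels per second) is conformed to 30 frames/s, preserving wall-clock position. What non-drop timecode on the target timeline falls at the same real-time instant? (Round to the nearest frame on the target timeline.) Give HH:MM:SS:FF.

Source frame index: (0×3600 + 34×60 + 36) × 30 + 6 = 62286.
Real time: 62286 / (30000/1001) = 10391381/5000 s.
Target frame: (10391381/5000) × (30) = 31174143/500 ≈ 62348.286 → 62348.
At 30 labels/s: frame 62348 → 00:34:38:08.

00:34:38:08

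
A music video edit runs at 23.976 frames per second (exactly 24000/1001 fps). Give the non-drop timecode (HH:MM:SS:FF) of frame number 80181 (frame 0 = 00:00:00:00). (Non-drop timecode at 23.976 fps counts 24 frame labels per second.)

80181 ÷ 24 = 3340 full seconds, remainder 21 frames.
3340 s = 0 h 55 min 40 s.
Timecode: 00:55:40:21.

00:55:40:21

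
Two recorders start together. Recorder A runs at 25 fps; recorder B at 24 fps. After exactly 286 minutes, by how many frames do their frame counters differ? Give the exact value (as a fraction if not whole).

286 min = 17160 s.
A emits 25 × 17160 = 429000 frames; B emits 24 × 17160 = 411840.
Difference = 17160 frames; B is behind A.

17160 frames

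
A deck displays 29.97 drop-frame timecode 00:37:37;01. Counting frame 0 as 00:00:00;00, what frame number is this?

67643

As if non-drop at 30 labels/s: (0 × 3600 + 37 × 60 + 37) × 30 + 1 = 67711.
Minute boundaries passed: 37; those not divisible by 10: 37 − 3 = 34; dropped labels = 2 × 34 = 68.
Actual frame index = 67711 − 68 = 67643.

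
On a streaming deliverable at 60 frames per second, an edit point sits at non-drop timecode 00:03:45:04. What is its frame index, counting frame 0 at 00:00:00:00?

frame 13504

Total seconds to the label: (0 × 3600 + 3 × 60 + 45) = 225.
Frame index = 225 × 60 + 4 = 13504.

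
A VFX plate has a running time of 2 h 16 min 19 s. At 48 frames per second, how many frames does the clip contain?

392592 frames

2 h 16 min 19 s = 8179 s.
Frames = 8179 × 48 = 392592.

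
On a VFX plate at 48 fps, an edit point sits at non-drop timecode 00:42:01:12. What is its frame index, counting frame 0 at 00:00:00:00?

121020

Total seconds to the label: (0 × 3600 + 42 × 60 + 1) = 2521.
Frame index = 2521 × 48 + 12 = 121020.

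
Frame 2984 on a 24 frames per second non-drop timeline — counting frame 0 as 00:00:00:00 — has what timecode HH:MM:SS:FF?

2984 ÷ 24 = 124 full seconds, remainder 8 frames.
124 s = 0 h 2 min 4 s.
Timecode: 00:02:04:08.

00:02:04:08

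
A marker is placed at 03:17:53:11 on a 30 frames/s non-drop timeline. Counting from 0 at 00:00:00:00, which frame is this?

356201

Total seconds to the label: (3 × 3600 + 17 × 60 + 53) = 11873.
Frame index = 11873 × 30 + 11 = 356201.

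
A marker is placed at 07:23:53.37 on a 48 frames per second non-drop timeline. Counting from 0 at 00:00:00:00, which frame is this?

Total seconds to the label: (7 × 3600 + 23 × 60 + 53) = 26633.
Frame index = 26633 × 48 + 37 = 1278421.

1278421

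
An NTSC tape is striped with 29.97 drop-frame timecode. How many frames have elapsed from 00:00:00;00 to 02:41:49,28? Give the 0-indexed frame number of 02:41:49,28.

291008

Complete 10-minute blocks: 16, each 17982 frames → 287712.
Remaining 1 whole minute in the current block: 1800 + 0 × 1798 = 1800 frames.
Within the current minute: 49 × 30 + 28 − 2 = 1496 (labels ;00/;01 skipped at this minute). Total = 287712 + 1800 + 1496 = 291008.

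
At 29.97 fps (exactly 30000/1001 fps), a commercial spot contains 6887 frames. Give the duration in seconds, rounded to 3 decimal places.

229.796 seconds

Running time = 6887 × 1001/30000 = 6893887/30000 s ≈ 229.796 s.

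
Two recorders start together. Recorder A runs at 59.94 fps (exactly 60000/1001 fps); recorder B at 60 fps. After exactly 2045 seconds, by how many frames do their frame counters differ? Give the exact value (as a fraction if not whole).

122700/1001 frames

A emits 60000/1001 × 2045 = 122700000/1001 frames; B emits 60 × 2045 = 122700.
Difference = 122700/1001 frames (≈ 122.5774); B is ahead of A.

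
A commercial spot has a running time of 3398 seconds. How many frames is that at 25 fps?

Frames = 3398 × 25 = 84950.

84950 frames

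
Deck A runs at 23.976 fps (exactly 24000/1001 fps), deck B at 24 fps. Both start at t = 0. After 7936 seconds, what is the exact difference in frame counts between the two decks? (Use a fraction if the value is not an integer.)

A emits 24000/1001 × 7936 = 190464000/1001 frames; B emits 24 × 7936 = 190464.
Difference = 190464/1001 frames (≈ 190.2737); B is ahead of A.

190464/1001 frames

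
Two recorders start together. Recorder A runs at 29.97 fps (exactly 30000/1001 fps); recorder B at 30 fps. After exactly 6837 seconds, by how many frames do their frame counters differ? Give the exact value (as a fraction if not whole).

A emits 30000/1001 × 6837 = 205110000/1001 frames; B emits 30 × 6837 = 205110.
Difference = 205110/1001 frames (≈ 204.9051); B is ahead of A.

205110/1001 frames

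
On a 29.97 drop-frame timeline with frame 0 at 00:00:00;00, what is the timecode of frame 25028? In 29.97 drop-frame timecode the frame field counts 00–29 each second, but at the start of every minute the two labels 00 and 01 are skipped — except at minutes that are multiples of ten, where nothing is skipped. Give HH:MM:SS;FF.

00:13:55;02

Each 10-minute DF block holds 10 × 60 × 30 − 9 × 2 = 17982 frames. 25028 ÷ 17982 → 1 full block, remainder 7046.
Within the partial block the first minute is 1800 frames and each further minute 1798, so 3 further minute boundaries passed. Total skipped labels = 18 × 1 + 2 × 3 = 24.
Non-drop label index = 25028 + 24 = 25052; at 30 labels/s that is 00:13:55:02, i.e. DF 00:13:55;02.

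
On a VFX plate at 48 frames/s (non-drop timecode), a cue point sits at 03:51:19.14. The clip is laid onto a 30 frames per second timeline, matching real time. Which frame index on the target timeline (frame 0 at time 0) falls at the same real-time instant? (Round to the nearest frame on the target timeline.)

Source frame index: (3×3600 + 51×60 + 19) × 48 + 14 = 666206.
Real time: 666206 / (48) = 333103/24 s.
Target frame: (333103/24) × (30) = 1665515/4 ≈ 416378.750 → 416379.

frame 416379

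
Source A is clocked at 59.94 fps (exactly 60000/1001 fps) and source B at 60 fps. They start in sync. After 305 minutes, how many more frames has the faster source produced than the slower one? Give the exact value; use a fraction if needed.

1098000/1001 frames

305 min = 18300 s.
A emits 60000/1001 × 18300 = 1098000000/1001 frames; B emits 60 × 18300 = 1098000.
Difference = 1098000/1001 frames (≈ 1096.9031); B is ahead of A.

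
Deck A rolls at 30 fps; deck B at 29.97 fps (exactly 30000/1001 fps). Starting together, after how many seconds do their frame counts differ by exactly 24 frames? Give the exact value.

800.8 seconds

The gap grows by |30000/1001 − 30| = 30/1001 frames per second.
Time for a 24-frame gap: 24 ÷ (30/1001) = 800.8 s.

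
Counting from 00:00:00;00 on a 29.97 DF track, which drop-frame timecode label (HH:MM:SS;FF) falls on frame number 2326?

Ten DF minutes hold 17982 frames, so frame 2326 lies in block 0 (frames 0–17981) with 2326 frames into that block.
The block's first minute is 1800 frames and the rest 1798 each; 2326 frames reaches minute 1, so 0 × 18 + 1 × 2 = 2 labels have been skipped so far.
Adding those back, label number 2326 + 2 = 2328 at 30 labels/s is 77 s + 18 f = 0 h 1 min 17 s frame 18, i.e. 00:01:17;18.

00:01:17;18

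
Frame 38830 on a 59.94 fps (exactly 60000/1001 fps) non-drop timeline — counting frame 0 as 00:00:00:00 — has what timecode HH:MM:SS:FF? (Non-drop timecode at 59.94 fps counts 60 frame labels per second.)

00:10:47:10

38830 ÷ 60 = 647 full seconds, remainder 10 frames.
647 s = 0 h 10 min 47 s.
Timecode: 00:10:47:10.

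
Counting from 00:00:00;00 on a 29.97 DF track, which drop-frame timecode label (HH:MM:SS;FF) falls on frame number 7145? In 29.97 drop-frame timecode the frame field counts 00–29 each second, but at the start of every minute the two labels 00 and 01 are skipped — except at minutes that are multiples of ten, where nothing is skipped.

00:03:58;11

Each 10-minute DF block holds 10 × 60 × 30 − 9 × 2 = 17982 frames. 7145 ÷ 17982 → 0 full blocks, remainder 7145.
Within the partial block the first minute is 1800 frames and each further minute 1798, so 3 further minute boundaries passed. Total skipped labels = 18 × 0 + 2 × 3 = 6.
Non-drop label index = 7145 + 6 = 7151; at 30 labels/s that is 00:03:58:11, i.e. DF 00:03:58;11.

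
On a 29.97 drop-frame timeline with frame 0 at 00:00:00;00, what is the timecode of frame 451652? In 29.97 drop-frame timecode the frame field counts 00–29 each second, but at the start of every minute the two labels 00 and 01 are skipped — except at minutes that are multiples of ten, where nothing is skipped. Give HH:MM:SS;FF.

Ten DF minutes hold 17982 frames, so frame 451652 lies in block 25 (frames 449550–467531) with 2102 frames into that block.
The block's first minute is 1800 frames and the rest 1798 each; 2102 frames reaches minute 1, so 25 × 18 + 1 × 2 = 452 labels have been skipped so far.
Adding those back, label number 451652 + 452 = 452104 at 30 labels/s is 15070 s + 4 f = 4 h 11 min 10 s frame 4, i.e. 04:11:10;04.

04:11:10;04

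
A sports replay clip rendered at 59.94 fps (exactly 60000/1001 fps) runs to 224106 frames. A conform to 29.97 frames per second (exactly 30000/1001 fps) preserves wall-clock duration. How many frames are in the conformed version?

Target frames = source frames × (target rate / source rate) = 224106 × (30000/1001)/(60000/1001) = 224106 × 1/2 = 112053.

112053 frames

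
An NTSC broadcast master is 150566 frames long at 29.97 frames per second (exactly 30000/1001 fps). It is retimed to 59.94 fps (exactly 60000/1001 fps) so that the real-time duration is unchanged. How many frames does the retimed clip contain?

Target frames = source frames × (target rate / source rate) = 150566 × (60000/1001)/(30000/1001) = 150566 × 2 = 301132.

301132 frames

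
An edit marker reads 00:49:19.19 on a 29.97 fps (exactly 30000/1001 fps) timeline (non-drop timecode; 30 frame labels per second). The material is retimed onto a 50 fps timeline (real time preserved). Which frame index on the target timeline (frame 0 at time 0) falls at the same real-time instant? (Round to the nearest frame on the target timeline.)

Source frame index: (0×3600 + 49×60 + 19) × 30 + 19 = 88789.
Real time: 88789 / (30000/1001) = 88877789/30000 s.
Target frame: (88877789/30000) × (50) = 88877789/600 ≈ 148129.648 → 148130.

frame 148130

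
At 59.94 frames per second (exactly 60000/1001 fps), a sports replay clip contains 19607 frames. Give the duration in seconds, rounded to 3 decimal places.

Running time = 19607 × 1001/60000 = 19626607/60000 s ≈ 327.110 s.

327.110 seconds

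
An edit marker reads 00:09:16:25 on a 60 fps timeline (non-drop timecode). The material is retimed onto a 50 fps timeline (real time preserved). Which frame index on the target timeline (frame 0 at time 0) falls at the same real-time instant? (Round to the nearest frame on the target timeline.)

Source frame index: (0×3600 + 9×60 + 16) × 60 + 25 = 33385.
Real time: 33385 / (60) = 6677/12 s.
Target frame: (6677/12) × (50) = 166925/6 ≈ 27820.833 → 27821.

frame 27821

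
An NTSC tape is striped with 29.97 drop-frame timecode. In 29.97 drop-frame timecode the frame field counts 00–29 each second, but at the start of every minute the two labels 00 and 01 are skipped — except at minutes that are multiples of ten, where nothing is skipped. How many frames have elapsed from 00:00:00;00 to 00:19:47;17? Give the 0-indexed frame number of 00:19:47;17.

As if non-drop at 30 labels/s: (0 × 3600 + 19 × 60 + 47) × 30 + 17 = 35627.
Minute boundaries passed: 19; those not divisible by 10: 19 − 1 = 18; dropped labels = 2 × 18 = 36.
Actual frame index = 35627 − 36 = 35591.

35591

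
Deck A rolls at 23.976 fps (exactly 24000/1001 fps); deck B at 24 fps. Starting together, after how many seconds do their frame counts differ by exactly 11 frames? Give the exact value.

11011/24 seconds

The gap grows by |24 − 24000/1001| = 24/1001 frames per second.
Time for a 11-frame gap: 11 ÷ (24/1001) = 11011/24 s.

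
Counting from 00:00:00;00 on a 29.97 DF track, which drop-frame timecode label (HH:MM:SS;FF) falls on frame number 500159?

04:38:08;21

Ten DF minutes hold 17982 frames, so frame 500159 lies in block 27 (frames 485514–503495) with 14645 frames into that block.
The block's first minute is 1800 frames and the rest 1798 each; 14645 frames reaches minute 8, so 27 × 18 + 8 × 2 = 502 labels have been skipped so far.
Adding those back, label number 500159 + 502 = 500661 at 30 labels/s is 16688 s + 21 f = 4 h 38 min 8 s frame 21, i.e. 04:38:08;21.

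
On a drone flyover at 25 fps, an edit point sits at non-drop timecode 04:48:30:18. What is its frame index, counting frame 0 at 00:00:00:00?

432768

Total seconds to the label: (4 × 3600 + 48 × 60 + 30) = 17310.
Frame index = 17310 × 25 + 18 = 432768.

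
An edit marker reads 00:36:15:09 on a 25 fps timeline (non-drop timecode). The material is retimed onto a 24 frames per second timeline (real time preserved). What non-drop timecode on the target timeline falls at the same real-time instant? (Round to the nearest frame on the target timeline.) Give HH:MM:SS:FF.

00:36:15:09

Source frame index: (0×3600 + 36×60 + 15) × 25 + 9 = 54384.
Real time: 54384 / (25) = 54384/25 s.
Target frame: (54384/25) × (24) = 1305216/25 ≈ 52208.640 → 52209.
At 24 labels/s: frame 52209 → 00:36:15:09.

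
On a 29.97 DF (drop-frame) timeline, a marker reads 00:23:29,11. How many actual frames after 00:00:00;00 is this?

As if non-drop at 30 labels/s: (0 × 3600 + 23 × 60 + 29) × 30 + 11 = 42281.
Minute boundaries passed: 23; those not divisible by 10: 23 − 2 = 21; dropped labels = 2 × 21 = 42.
Actual frame index = 42281 − 42 = 42239.

42239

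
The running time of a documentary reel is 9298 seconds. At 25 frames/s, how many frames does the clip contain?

232450 frames

Frames = 9298 × 25 = 232450.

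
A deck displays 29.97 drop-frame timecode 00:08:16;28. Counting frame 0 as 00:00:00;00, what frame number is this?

14892

Complete 10-minute blocks: 0, each 17982 frames → 0.
Remaining 8 whole minutes in the current block: 1800 + 7 × 1798 = 14386 frames.
Within the current minute: 16 × 30 + 28 − 2 = 506 (labels ;00/;01 skipped at this minute). Total = 0 + 14386 + 506 = 14892.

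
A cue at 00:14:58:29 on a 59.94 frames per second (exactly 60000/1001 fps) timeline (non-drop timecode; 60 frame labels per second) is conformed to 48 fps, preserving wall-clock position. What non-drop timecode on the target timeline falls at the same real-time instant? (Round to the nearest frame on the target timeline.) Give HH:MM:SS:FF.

00:14:59:18

Source frame index: (0×3600 + 14×60 + 58) × 60 + 29 = 53909.
Real time: 53909 / (60000/1001) = 53962909/60000 s.
Target frame: (53962909/60000) × (48) = 53962909/1250 ≈ 43170.327 → 43170.
At 48 labels/s: frame 43170 → 00:14:59:18.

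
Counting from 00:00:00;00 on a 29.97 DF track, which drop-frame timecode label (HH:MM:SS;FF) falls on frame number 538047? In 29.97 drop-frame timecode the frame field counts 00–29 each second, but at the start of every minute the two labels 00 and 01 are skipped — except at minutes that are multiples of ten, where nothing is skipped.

04:59:12;27

Ten DF minutes hold 17982 frames, so frame 538047 lies in block 29 (frames 521478–539459) with 16569 frames into that block.
The block's first minute is 1800 frames and the rest 1798 each; 16569 frames reaches minute 9, so 29 × 18 + 9 × 2 = 540 labels have been skipped so far.
Adding those back, label number 538047 + 540 = 538587 at 30 labels/s is 17952 s + 27 f = 4 h 59 min 12 s frame 27, i.e. 04:59:12;27.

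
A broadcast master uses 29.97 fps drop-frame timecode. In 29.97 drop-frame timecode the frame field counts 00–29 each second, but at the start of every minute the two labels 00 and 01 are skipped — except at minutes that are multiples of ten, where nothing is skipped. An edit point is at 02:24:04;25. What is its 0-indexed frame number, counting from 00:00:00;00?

259085

As if non-drop at 30 labels/s: (2 × 3600 + 24 × 60 + 4) × 30 + 25 = 259345.
Minute boundaries passed: 144; those not divisible by 10: 144 − 14 = 130; dropped labels = 2 × 130 = 260.
Actual frame index = 259345 − 260 = 259085.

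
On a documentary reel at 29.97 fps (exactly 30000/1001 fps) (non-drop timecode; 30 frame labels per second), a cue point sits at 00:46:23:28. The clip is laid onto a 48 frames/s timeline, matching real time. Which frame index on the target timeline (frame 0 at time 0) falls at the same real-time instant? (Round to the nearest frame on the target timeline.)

frame 133762

Source frame index: (0×3600 + 46×60 + 23) × 30 + 28 = 83518.
Real time: 83518 / (30000/1001) = 41800759/15000 s.
Target frame: (41800759/15000) × (48) = 83601518/625 ≈ 133762.429 → 133762.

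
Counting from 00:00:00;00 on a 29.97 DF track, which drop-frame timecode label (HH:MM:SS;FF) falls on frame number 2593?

Ten DF minutes hold 17982 frames, so frame 2593 lies in block 0 (frames 0–17981) with 2593 frames into that block.
The block's first minute is 1800 frames and the rest 1798 each; 2593 frames reaches minute 1, so 0 × 18 + 1 × 2 = 2 labels have been skipped so far.
Adding those back, label number 2593 + 2 = 2595 at 30 labels/s is 86 s + 15 f = 0 h 1 min 26 s frame 15, i.e. 00:01:26;15.

00:01:26;15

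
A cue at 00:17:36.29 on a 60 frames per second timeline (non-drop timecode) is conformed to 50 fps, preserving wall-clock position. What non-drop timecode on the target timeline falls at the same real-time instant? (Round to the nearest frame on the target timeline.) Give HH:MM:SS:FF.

00:17:36:24

Source frame index: (0×3600 + 17×60 + 36) × 60 + 29 = 63389.
Real time: 63389 / (60) = 63389/60 s.
Target frame: (63389/60) × (50) = 316945/6 ≈ 52824.167 → 52824.
At 50 labels/s: frame 52824 → 00:17:36:24.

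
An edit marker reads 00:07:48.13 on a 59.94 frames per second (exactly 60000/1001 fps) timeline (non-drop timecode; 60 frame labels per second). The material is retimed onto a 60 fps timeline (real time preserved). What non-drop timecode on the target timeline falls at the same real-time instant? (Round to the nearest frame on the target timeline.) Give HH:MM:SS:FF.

Source frame index: (0×3600 + 7×60 + 48) × 60 + 13 = 28093.
Real time: 28093 / (60000/1001) = 28121093/60000 s.
Target frame: (28121093/60000) × (60) = 28121093/1000 ≈ 28121.093 → 28121.
At 60 labels/s: frame 28121 → 00:07:48:41.

00:07:48:41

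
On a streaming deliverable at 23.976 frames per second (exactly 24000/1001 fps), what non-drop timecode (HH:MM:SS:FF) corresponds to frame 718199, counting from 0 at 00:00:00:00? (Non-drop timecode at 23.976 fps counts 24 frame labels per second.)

08:18:44:23

718199 ÷ 24 = 29924 full seconds, remainder 23 frames.
29924 s = 8 h 18 min 44 s.
Timecode: 08:18:44:23.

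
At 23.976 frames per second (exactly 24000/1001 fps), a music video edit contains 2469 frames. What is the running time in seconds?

Running time = 2469 / (24000/1001) = 102.977875 s.

102.977875 seconds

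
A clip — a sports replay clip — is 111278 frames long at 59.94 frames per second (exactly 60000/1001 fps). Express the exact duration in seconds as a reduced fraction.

Running time = 111278 ÷ (60000/1001) = 111278 × 1001/60000 = 55694639/30000 s.

55694639/30000 seconds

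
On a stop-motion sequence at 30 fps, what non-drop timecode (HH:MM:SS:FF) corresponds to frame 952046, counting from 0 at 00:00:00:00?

952046 ÷ 30 = 31734 full seconds, remainder 26 frames.
31734 s = 8 h 48 min 54 s.
Timecode: 08:48:54:26.

08:48:54:26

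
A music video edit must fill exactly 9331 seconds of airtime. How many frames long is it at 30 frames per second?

Frames = 9331 × 30 = 279930.

279930 frames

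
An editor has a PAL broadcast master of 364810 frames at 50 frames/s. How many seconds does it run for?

Running time = 364810 / (50) = 7296.2 s.

7296.2 seconds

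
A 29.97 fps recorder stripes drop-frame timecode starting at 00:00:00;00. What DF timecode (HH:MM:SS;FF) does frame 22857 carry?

00:12:42;19

Ten DF minutes hold 17982 frames, so frame 22857 lies in block 1 (frames 17982–35963) with 4875 frames into that block.
The block's first minute is 1800 frames and the rest 1798 each; 4875 frames reaches minute 2, so 1 × 18 + 2 × 2 = 22 labels have been skipped so far.
Adding those back, label number 22857 + 22 = 22879 at 30 labels/s is 762 s + 19 f = 0 h 12 min 42 s frame 19, i.e. 00:12:42;19.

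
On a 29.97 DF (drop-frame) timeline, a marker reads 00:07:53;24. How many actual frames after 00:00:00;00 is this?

14200

As if non-drop at 30 labels/s: (0 × 3600 + 7 × 60 + 53) × 30 + 24 = 14214.
Minute boundaries passed: 7; those not divisible by 10: 7 − 0 = 7; dropped labels = 2 × 7 = 14.
Actual frame index = 14214 − 14 = 14200.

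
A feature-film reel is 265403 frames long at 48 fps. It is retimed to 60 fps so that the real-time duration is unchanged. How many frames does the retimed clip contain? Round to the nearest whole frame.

331754 frames

Frames at target rate = 265403 × (60) / (48) = 1327015/4 ≈ 331753.750.
Nearest whole frame: 331754.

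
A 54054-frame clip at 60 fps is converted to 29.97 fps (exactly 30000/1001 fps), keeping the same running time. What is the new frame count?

Target frames = source frames × (target rate / source rate) = 54054 × (30000/1001)/(60) = 54054 × 500/1001 = 27000.

27000 frames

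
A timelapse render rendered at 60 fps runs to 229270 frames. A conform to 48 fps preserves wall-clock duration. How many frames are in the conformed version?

Target frames = source frames × (target rate / source rate) = 229270 × (48)/(60) = 229270 × 4/5 = 183416.

183416 frames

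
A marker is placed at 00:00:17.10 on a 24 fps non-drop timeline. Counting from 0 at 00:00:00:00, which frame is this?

frame 418

Total seconds to the label: (0 × 3600 + 0 × 60 + 17) = 17.
Frame index = 17 × 24 + 10 = 418.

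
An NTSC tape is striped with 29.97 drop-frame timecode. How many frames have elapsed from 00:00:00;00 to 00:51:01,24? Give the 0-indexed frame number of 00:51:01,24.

91762

As if non-drop at 30 labels/s: (0 × 3600 + 51 × 60 + 1) × 30 + 24 = 91854.
Minute boundaries passed: 51; those not divisible by 10: 51 − 5 = 46; dropped labels = 2 × 46 = 92.
Actual frame index = 91854 − 92 = 91762.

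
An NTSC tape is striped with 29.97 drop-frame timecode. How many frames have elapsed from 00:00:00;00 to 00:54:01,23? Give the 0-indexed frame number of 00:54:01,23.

Complete 10-minute blocks: 5, each 17982 frames → 89910.
Remaining 4 whole minutes in the current block: 1800 + 3 × 1798 = 7194 frames.
Within the current minute: 1 × 30 + 23 − 2 = 51 (labels ;00/;01 skipped at this minute). Total = 89910 + 7194 + 51 = 97155.

97155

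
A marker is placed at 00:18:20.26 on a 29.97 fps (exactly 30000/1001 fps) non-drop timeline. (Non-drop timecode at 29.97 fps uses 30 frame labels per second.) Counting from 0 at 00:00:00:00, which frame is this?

33026

Total seconds to the label: (0 × 3600 + 18 × 60 + 20) = 1100.
Frame index = 1100 × 30 + 26 = 33026.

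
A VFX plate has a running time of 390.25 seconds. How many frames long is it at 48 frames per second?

Frames = 390.25 × 48 = 18732.

18732 frames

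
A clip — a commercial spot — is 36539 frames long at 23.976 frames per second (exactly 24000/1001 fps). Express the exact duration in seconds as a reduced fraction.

Running time = 36539 ÷ (24000/1001) = 36539 × 1001/24000 = 36575539/24000 s.

36575539/24000 seconds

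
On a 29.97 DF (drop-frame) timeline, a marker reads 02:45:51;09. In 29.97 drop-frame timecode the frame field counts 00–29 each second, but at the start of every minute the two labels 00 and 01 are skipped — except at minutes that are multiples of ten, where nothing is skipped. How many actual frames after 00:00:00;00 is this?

As if non-drop at 30 labels/s: (2 × 3600 + 45 × 60 + 51) × 30 + 9 = 298539.
Minute boundaries passed: 165; those not divisible by 10: 165 − 16 = 149; dropped labels = 2 × 149 = 298.
Actual frame index = 298539 − 298 = 298241.

298241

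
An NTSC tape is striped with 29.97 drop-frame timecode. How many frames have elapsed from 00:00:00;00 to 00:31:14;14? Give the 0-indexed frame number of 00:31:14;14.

56178

As if non-drop at 30 labels/s: (0 × 3600 + 31 × 60 + 14) × 30 + 14 = 56234.
Minute boundaries passed: 31; those not divisible by 10: 31 − 3 = 28; dropped labels = 2 × 28 = 56.
Actual frame index = 56234 − 56 = 56178.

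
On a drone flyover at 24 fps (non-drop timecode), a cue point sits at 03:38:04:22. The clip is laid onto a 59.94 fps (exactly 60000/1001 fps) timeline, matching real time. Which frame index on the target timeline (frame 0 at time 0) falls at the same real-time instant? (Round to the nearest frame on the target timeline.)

frame 784311

Source frame index: (3×3600 + 38×60 + 4) × 24 + 22 = 314038.
Real time: 314038 / (24) = 157019/12 s.
Target frame: (157019/12) × (60000/1001) = 785095000/1001 ≈ 784310.689 → 784311.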